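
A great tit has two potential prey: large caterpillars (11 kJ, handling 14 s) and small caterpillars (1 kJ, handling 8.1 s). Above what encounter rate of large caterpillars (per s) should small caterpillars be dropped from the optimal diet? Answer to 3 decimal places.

Drop small caterpillars once their profitability E₂/h₂ falls below the rate achievable on large caterpillars alone: E₂/h₂ = λE₁/(1 + λh₁).
Solve for λ: λE₁h₂ = E₂(1 + λh₁) → λ(E₁h₂ − E₂h₁) = E₂ → λ = E₂/(E₁h₂ − E₂h₁).
λ = 1/(11×8.1 − 1×14) = 1/75.1 = 0.01332 per s.

0.013 per s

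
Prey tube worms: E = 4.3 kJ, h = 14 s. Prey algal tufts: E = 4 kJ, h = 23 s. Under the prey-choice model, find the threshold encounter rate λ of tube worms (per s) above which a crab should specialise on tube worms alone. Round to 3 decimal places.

0.093 per s

At the threshold, the rate on tube worms alone equals the profitability of algal tufts: λ·4.3/(1 + λ·14) = 4/23 = 0.1739.
Rearranging, λ(4.3 − 0.1739×14) = 0.1739, so λ = 0.1739/1.865 = 0.09324 per s.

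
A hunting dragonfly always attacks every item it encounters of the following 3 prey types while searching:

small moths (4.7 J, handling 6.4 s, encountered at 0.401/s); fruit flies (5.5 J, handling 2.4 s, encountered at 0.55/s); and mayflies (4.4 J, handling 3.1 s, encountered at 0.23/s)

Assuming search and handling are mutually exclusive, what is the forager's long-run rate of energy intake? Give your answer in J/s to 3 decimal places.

1.058 J/s

R = (0.401×4.7 + 0.55×5.5 + 0.23×4.4) / (1 + 0.401×6.4 + 0.55×2.4 + 0.23×3.1) = 5.922/5.599 = 1.058 J/s.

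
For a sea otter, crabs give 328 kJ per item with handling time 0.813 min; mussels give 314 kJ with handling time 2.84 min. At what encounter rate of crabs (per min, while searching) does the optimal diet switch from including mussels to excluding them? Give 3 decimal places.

The zero-one rule: include mussels iff E₂/h₂ > λE₁/(1+λh₁). Equality gives the switch point.
λE₁h₂ = E₂ + λE₂h₁ ⇒ λ = E₂/(E₁h₂ − E₂h₁) = 314/(931.5 − 255.3) = 0.4643 per min.

0.464 per min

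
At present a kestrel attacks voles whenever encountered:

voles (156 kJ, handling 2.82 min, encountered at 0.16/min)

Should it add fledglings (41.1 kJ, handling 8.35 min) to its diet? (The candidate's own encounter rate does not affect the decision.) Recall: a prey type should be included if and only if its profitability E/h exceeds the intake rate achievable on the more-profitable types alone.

On voles alone, R = ΣλE/(1+Σλh) = 24.96/1.451 = 17.2 kJ/min.
Profitability of fledglings: 41.1/8.35 = 4.922 kJ/min.
4.922 < 17.2, so adding fledglings would lower the average — exclude it.

No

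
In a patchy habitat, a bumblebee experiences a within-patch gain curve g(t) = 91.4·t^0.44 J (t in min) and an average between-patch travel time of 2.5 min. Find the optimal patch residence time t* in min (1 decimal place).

2.0 min

By the marginal value theorem, leave when the instantaneous gain rate g'(t) equals the habitat-wide average g(t)/(T + t).
g'(t) = 0.44·91.4·t^-0.56. Setting 0.44·91.4·t^-0.56 = 91.4·t^0.44/(2.5+t) gives 0.44(2.5+t) = t, so 0.56·t = 0.44×2.5.
t* = 0.44×2.5/0.56 = 1.964 min.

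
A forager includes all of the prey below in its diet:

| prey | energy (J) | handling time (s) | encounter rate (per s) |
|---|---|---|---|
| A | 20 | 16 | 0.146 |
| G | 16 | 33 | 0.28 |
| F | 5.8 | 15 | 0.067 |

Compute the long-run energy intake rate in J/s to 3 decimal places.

R = (0.146×20 + 0.28×16 + 0.067×5.8) / (1 + 0.146×16 + 0.28×33 + 0.067×15) = 7.789/13.58 = 0.5735 J/s.

0.573 J/s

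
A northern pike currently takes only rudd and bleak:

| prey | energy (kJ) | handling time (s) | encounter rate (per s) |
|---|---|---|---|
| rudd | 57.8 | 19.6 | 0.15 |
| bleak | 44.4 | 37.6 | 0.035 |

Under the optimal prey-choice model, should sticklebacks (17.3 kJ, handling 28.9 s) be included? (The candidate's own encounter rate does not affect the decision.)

On rudd and bleak alone, R = ΣλE/(1+Σλh) = 10.22/5.256 = 1.945 kJ/s.
sticklebacks: E/h = 17.3/28.9 = 0.5986 kJ/s.
0.5986 < 1.945, so adding sticklebacks would lower the average — exclude it.

No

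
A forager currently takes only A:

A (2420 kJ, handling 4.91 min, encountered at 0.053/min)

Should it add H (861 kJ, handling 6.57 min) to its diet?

Yes

Current rate: (0.053×2420)/(1 + 0.053×4.91) = 101.8 kJ/min.
Profitability of H: 861/6.57 = 131.1 kJ/min.
Since 131.1 > R, including H increases the long-run rate.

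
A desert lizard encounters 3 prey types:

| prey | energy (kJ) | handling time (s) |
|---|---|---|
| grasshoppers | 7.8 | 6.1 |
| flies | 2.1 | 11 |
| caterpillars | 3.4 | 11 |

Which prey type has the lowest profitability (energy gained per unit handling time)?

Profitability E/h (kJ/s): grasshoppers = 7.8/6.1 = 1.28, flies = 2.1/11 = 0.191, caterpillars = 3.4/11 = 0.309.
Ranked: grasshoppers > caterpillars > flies.

flies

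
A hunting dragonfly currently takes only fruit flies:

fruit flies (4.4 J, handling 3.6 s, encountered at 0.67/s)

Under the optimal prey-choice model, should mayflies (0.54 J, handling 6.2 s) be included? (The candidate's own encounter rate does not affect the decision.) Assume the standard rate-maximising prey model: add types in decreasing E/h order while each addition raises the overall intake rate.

Current rate: (0.67×4.4)/(1 + 0.67×3.6) = 0.864 J/s.
Profitability of mayflies: 0.54/6.2 = 0.0871 J/s.
Since 0.0871 < R, time spent handling mayflies is better spent searching.

No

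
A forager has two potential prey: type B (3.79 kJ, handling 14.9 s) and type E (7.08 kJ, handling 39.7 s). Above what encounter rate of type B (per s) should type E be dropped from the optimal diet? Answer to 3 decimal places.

0.157 per s

The zero-one rule: include type E iff E₂/h₂ > λE₁/(1+λh₁). Equality gives the switch point.
λE₁h₂ = E₂ + λE₂h₁ ⇒ λ = E₂/(E₁h₂ − E₂h₁) = 7.08/(150.5 − 105.5) = 0.1574 per s.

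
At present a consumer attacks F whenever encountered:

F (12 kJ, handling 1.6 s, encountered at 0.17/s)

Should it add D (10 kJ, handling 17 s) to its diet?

No

Intake rate on the current diet: R = (0.17×12) / (1 + 0.17×1.6) = 2.04/1.272 = 1.604 kJ/s.
D: E/h = 10/17 = 0.5882 kJ/s.
0.5882 < 1.604, so adding D would lower the average — exclude it.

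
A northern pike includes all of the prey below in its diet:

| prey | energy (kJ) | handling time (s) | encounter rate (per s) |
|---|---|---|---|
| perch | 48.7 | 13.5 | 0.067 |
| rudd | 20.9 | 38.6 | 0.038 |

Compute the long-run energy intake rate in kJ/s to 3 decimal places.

1.203 kJ/s

R = (0.067×48.7 + 0.038×20.9) / (1 + 0.067×13.5 + 0.038×38.6) = 4.057/3.371 = 1.203 kJ/s.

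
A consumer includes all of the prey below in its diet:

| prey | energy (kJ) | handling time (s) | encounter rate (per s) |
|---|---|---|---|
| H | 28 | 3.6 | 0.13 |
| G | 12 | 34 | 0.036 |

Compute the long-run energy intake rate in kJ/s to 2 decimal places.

R = (0.13×28 + 0.036×12) / (1 + 0.13×3.6 + 0.036×34) = 4.072/2.692 = 1.513 kJ/s.

1.51 kJ/s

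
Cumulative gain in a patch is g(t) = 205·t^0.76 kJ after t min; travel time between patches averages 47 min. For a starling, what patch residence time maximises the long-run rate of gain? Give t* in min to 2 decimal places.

148.83 min

Optimal t* satisfies g'(t*) = g(t*)/(T + t*).
g'(t) = 0.76·205·t^-0.24. Setting 0.76·205·t^-0.24 = 205·t^0.76/(47+t) gives 0.76(47+t) = t, so 0.24·t = 0.76×47.
t* = 0.76×47/0.24 = 148.8 min.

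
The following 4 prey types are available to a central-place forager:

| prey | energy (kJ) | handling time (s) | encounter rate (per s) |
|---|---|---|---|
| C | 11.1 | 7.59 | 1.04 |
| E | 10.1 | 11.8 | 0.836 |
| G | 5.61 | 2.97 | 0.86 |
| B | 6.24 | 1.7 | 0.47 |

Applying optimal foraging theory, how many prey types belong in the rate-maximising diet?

2

Rank by E/h (kJ/s): B 3.67, G 1.89, C 1.46, E 0.856. Include each in turn until the next type's E/h falls below the running intake rate.
Rate on top 1: 1.63. G: 1.89 > 1.63 → include.
Rate on top 2: 1.782. C: 1.46 < 1.782 → exclude; stop.
Optimal diet: B, G — 2 of 4 types.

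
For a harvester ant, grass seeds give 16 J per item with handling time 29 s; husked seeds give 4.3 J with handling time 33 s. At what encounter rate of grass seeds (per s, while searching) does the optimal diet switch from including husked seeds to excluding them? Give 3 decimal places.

0.011 per s

At the threshold, the rate on grass seeds alone equals the profitability of husked seeds: λ·16/(1 + λ·29) = 4.3/33 = 0.1303.
Rearranging, λ(16 − 0.1303×29) = 0.1303, so λ = 0.1303/12.22 = 0.01066 per s.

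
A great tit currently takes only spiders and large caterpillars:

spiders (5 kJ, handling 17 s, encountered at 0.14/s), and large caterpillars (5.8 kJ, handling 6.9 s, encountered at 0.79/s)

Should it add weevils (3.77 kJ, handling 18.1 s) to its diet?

Current rate: (0.14×5 + 0.79×5.8)/(1 + 0.14×17 + 0.79×6.9) = 0.5981 kJ/s.
Profitability of weevils: 3.77/18.1 = 0.2083 kJ/s.
0.2083 < 0.5981, so adding weevils would lower the average — exclude it.

No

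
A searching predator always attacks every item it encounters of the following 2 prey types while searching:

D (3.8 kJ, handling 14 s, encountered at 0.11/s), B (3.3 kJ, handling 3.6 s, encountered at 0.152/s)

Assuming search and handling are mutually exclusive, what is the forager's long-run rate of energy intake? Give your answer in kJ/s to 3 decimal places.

Energy encountered per unit search time: 0.11×3.8 + 0.152×3.3 = 0.9196 kJ/s.
Handling time per unit search time: 0.11×14 + 0.152×3.6 = 2.087.
Rate = 0.9196/(1 + 2.087) = 0.2979 kJ/s.

0.298 kJ/s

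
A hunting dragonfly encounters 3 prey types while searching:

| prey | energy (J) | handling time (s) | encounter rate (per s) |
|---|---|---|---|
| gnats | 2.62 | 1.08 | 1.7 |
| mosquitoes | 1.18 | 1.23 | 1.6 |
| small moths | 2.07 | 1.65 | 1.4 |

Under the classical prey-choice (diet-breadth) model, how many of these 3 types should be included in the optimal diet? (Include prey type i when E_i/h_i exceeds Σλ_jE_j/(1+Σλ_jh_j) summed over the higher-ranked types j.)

1

E/h in descending order: gnats 2.43, small moths 1.25, mosquitoes 0.959 J/s. The optimal diet is the largest prefix of this list for which every included type satisfies E_i/h_i > R on the types above it.
Rate on top 1: 1.571. small moths: 1.25 < 1.571 → exclude; stop.
Optimal diet: gnats — 1 of 3 types.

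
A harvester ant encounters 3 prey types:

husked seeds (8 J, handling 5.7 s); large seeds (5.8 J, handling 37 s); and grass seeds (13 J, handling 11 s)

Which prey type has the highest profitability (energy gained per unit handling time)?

husked seeds

In descending order of E/h:
husked seeds: 8/5.7 = 1.4 J/s
grass seeds: 13/11 = 1.18 J/s
large seeds: 5.8/37 = 0.157 J/s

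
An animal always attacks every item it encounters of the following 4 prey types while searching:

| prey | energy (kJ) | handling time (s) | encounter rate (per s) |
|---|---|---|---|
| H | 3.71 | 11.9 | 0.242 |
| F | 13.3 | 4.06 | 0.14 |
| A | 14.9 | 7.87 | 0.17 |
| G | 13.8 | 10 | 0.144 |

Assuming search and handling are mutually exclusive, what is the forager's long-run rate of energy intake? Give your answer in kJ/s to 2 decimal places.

R = Σλ_iE_i / (1 + Σλ_ih_i)
Numerator: 0.242×3.71 + 0.14×13.3 + 0.17×14.9 + 0.144×13.8 = 7.28
Denominator: 1 + 0.242×11.9 + 0.14×4.06 + 0.17×7.87 + 0.144×10 = 7.226
R = 7.28/7.226 = 1.007 kJ/s

1.01 kJ/s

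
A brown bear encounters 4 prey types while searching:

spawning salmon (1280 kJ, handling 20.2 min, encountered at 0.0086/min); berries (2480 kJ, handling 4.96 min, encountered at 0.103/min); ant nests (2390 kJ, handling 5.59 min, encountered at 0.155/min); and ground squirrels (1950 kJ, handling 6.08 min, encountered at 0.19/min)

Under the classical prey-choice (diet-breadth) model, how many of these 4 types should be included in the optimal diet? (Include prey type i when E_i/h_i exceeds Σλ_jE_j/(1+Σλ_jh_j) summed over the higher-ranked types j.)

3

Profitabilities (E/h, kJ/min): berries 500, ant nests 428, ground squirrels 321, spawning salmon 63.4. Add prey in this order while the next type's profitability exceeds the intake rate on those already taken.
Rate on top 1: 169.1. ant nests: 428 > 169.1 → include.
Rate on top 2: 263.3. ground squirrels: 321 > 263.3 → include.
Rate on top 3: 282.1. spawning salmon: 63.4 < 282.1 → exclude; stop.
Optimal diet: berries, ant nests, ground squirrels — 3 of 4 types.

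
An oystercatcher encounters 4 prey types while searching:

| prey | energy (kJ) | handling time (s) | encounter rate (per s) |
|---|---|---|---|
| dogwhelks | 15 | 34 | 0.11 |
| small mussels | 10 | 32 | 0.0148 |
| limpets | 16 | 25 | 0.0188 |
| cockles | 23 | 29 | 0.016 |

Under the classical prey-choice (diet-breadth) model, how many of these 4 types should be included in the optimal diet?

E/h in descending order: cockles 0.793, limpets 0.64, dogwhelks 0.441, small mussels 0.312 kJ/s. The optimal diet is the largest prefix of this list for which every included type satisfies E_i/h_i > R on the types above it.
Rate on top 1: 0.2514. limpets: 0.64 > 0.2514 → include.
Rate on top 2: 0.3458. dogwhelks: 0.441 > 0.3458 → include.
Rate on top 3: 0.4087. small mussels: 0.312 < 0.4087 → exclude; stop.
Optimal diet: cockles, limpets, dogwhelks — 3 of 4 types.

3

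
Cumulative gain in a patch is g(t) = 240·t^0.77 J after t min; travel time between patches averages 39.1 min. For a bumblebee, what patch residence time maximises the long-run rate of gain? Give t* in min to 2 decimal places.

Optimal t* satisfies g'(t*) = g(t*)/(T + t*).
g'(t) = 0.77·240·t^-0.23. Setting 0.77·240·t^-0.23 = 240·t^0.77/(39.1+t) gives 0.77(39.1+t) = t, so 0.23·t = 0.77×39.1.
t* = 0.77×39.1/0.23 = 130.9 min.

130.90 min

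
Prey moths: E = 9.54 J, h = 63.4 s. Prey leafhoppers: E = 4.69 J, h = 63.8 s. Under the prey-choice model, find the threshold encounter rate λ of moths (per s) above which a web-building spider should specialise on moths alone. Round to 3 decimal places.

At the threshold, the rate on moths alone equals the profitability of leafhoppers: λ·9.54/(1 + λ·63.4) = 4.69/63.8 = 0.07351.
Rearranging, λ(9.54 − 0.07351×63.4) = 0.07351, so λ = 0.07351/4.879 = 0.01507 per s.

0.015 per s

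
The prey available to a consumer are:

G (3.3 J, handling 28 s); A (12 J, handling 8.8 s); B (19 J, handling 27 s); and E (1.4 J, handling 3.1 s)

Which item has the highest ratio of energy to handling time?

A

Profitability E/h (J/s): G = 3.3/28 = 0.118, A = 12/8.8 = 1.36, B = 19/27 = 0.704, E = 1.4/3.1 = 0.452.
Ranked: A > B > E > G.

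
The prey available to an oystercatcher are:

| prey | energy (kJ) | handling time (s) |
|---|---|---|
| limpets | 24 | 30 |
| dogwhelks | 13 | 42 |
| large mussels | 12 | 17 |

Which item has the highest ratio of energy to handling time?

limpets

Profitability E/h (kJ/s): limpets = 24/30 = 0.8, dogwhelks = 13/42 = 0.31, large mussels = 12/17 = 0.706.
Ranked: limpets > large mussels > dogwhelks.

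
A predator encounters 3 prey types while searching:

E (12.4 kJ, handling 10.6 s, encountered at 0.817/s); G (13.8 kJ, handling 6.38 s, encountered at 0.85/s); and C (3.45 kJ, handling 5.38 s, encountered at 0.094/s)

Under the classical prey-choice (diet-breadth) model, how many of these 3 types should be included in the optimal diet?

1

Rank by E/h (kJ/s): G 2.16, E 1.17, C 0.641. Include each in turn until the next type's E/h falls below the running intake rate.
Rate on top 1: 1.826. E: 1.17 < 1.826 → exclude; stop.
Optimal diet: G — 1 of 3 types.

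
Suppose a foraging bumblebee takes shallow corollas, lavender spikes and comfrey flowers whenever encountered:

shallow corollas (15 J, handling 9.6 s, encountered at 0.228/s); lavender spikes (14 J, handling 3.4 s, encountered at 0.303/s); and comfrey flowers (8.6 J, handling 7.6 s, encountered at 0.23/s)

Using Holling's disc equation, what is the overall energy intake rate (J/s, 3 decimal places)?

1.616 J/s

R = Σλ_iE_i / (1 + Σλ_ih_i)
Numerator: 0.228×15 + 0.303×14 + 0.23×8.6 = 9.64
Denominator: 1 + 0.228×9.6 + 0.303×3.4 + 0.23×7.6 = 5.967
R = 9.64/5.967 = 1.616 J/s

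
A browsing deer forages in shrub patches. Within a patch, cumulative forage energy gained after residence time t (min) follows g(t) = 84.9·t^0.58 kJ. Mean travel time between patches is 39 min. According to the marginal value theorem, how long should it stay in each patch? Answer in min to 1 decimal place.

53.9 min

By the marginal value theorem, leave when the instantaneous gain rate g'(t) equals the habitat-wide average g(t)/(T + t).
g'(t) = 0.58·84.9·t^-0.42. Setting 0.58·84.9·t^-0.42 = 84.9·t^0.58/(39+t) gives 0.58(39+t) = t, so 0.42·t = 0.58×39.
t* = 0.58×39/0.42 = 53.86 min.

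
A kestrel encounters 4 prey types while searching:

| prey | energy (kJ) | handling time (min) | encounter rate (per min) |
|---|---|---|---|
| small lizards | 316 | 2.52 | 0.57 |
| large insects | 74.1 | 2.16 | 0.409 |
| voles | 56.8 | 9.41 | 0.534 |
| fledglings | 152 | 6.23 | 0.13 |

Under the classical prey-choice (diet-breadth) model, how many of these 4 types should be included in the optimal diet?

1

Rank by E/h (kJ/min): small lizards 125, large insects 34.3, fledglings 24.4, voles 6.04. Include each in turn until the next type's E/h falls below the running intake rate.
Rate on top 1: 73.93. large insects: 34.3 < 73.93 → exclude; stop.
Optimal diet: small lizards — 1 of 4 types.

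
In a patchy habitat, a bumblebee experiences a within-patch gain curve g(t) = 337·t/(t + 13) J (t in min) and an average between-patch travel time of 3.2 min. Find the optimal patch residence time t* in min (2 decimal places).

By the marginal value theorem, leave when the instantaneous gain rate g'(t) equals the habitat-wide average g(t)/(T + t).
g'(t) = 337·13/(t + 13)². Setting 337·13/(t+13)² = 337t/[(t+13)(3.2+t)] gives 13(3.2+t) = t(t+13), so t² = 13×3.2 = 41.6.
t* = √41.6 = 6.45 min.

6.45 min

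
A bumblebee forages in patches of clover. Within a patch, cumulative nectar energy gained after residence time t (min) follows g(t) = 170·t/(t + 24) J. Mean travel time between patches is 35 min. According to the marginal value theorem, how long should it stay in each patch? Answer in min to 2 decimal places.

By the marginal value theorem, leave when the instantaneous gain rate g'(t) equals the habitat-wide average g(t)/(T + t).
g'(t) = 170·24/(t + 24)². Setting 170·24/(t+24)² = 170t/[(t+24)(35+t)] gives 24(35+t) = t(t+24), so t² = 24×35 = 840.
t* = √840 = 28.98 min.

28.98 min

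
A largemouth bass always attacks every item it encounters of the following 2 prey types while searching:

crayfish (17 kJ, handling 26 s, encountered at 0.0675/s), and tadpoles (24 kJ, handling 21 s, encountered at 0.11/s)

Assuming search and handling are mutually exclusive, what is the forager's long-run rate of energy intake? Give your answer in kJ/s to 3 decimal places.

0.748 kJ/s

R = (0.0675×17 + 0.11×24) / (1 + 0.0675×26 + 0.11×21) = 3.788/5.065 = 0.7478 kJ/s.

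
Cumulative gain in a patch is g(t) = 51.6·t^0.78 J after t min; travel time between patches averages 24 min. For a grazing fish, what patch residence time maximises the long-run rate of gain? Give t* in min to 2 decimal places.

By the marginal value theorem, leave when the instantaneous gain rate g'(t) equals the habitat-wide average g(t)/(T + t).
g'(t) = 0.78·51.6·t^-0.22. Setting 0.78·51.6·t^-0.22 = 51.6·t^0.78/(24+t) gives 0.78(24+t) = t, so 0.22·t = 0.78×24.
t* = 0.78×24/0.22 = 85.09 min.

85.09 min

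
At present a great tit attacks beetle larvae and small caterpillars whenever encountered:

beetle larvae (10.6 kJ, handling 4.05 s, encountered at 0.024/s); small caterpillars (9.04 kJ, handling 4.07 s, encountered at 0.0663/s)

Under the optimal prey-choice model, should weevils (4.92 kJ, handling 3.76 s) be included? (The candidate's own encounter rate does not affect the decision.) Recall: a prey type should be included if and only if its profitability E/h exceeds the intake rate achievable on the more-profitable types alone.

Yes

Current rate: (0.024×10.6 + 0.0663×9.04)/(1 + 0.024×4.05 + 0.0663×4.07) = 0.6245 kJ/s.
Profitability of weevils: 4.92/3.76 = 1.309 kJ/s.
1.309 > 0.6245, so adding weevils raises the average — include it.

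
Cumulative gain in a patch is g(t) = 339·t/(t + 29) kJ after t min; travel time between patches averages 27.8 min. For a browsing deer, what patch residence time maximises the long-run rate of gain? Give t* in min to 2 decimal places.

Optimal t* satisfies g'(t*) = g(t*)/(T + t*).
g'(t) = 339·29/(t + 29)². Setting 339·29/(t+29)² = 339t/[(t+29)(27.8+t)] gives 29(27.8+t) = t(t+29), so t² = 29×27.8 = 806.2.
t* = √806.2 = 28.39 min.

28.39 min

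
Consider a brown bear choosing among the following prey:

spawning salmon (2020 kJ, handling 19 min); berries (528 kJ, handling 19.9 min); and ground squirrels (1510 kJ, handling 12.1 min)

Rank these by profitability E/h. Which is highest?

In descending order of E/h:
ground squirrels: 1510/12.1 = 125 kJ/min
spawning salmon: 2020/19 = 106 kJ/min
berries: 528/19.9 = 26.5 kJ/min

ground squirrels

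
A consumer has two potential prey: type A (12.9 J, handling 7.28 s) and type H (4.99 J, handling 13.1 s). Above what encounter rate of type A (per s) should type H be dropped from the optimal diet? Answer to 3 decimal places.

0.038 per s

At the threshold, the rate on type A alone equals the profitability of type H: λ·12.9/(1 + λ·7.28) = 4.99/13.1 = 0.3809.
Rearranging, λ(12.9 − 0.3809×7.28) = 0.3809, so λ = 0.3809/10.13 = 0.03761 per s.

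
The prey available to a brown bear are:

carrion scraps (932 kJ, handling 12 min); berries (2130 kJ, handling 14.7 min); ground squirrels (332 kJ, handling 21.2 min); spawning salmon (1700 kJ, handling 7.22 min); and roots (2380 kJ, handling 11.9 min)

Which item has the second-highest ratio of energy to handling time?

In descending order of E/h:
spawning salmon: 1700/7.22 = 235 kJ/min
roots: 2380/11.9 = 200 kJ/min
berries: 2130/14.7 = 145 kJ/min
carrion scraps: 932/12 = 77.7 kJ/min
ground squirrels: 332/21.2 = 15.7 kJ/min

roots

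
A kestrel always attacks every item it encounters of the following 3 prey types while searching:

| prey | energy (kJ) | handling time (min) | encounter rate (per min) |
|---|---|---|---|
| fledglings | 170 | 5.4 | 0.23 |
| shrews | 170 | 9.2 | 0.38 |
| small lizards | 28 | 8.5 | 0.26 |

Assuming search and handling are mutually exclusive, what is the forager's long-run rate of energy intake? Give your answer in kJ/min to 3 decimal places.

Energy encountered per unit search time: 0.23×170 + 0.38×170 + 0.26×28 = 111 kJ/min.
Handling time per unit search time: 0.23×5.4 + 0.38×9.2 + 0.26×8.5 = 6.948.
Rate = 111/(1 + 6.948) = 13.96 kJ/min.

13.963 kJ/min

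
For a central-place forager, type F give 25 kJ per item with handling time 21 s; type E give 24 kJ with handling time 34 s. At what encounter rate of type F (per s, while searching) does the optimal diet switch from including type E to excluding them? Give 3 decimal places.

0.069 per s

The zero-one rule: include type E iff E₂/h₂ > λE₁/(1+λh₁). Equality gives the switch point.
λE₁h₂ = E₂ + λE₂h₁ ⇒ λ = E₂/(E₁h₂ − E₂h₁) = 24/(850 − 504) = 0.06936 per s.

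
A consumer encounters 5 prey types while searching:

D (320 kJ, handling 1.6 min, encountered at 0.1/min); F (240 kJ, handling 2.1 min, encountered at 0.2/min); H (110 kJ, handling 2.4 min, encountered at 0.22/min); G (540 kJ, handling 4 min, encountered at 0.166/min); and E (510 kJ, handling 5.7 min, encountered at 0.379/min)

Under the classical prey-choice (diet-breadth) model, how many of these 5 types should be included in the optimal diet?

Profitabilities (E/h, kJ/min): D 200, G 135, F 114, E 89.5, H 45.8. Add prey in this order while the next type's profitability exceeds the intake rate on those already taken.
Rate on top 1: 27.59. G: 135 > 27.59 → include.
Rate on top 2: 66.69. F: 114 > 66.69 → include.
Rate on top 3: 75.6. E: 89.5 > 75.6 → include.
Rate on top 4: 82.4. H: 45.8 < 82.4 → exclude; stop.
Optimal diet: D, G, F, E — 4 of 5 types.

4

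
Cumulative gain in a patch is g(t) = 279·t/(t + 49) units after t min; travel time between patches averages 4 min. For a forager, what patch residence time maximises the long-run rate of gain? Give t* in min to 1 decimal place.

Optimal t* satisfies g'(t*) = g(t*)/(T + t*).
g'(t) = 279·49/(t + 49)². Setting 279·49/(t+49)² = 279t/[(t+49)(4+t)] gives 49(4+t) = t(t+49), so t² = 49×4 = 196.
t* = √196 = 14 min.

14.0 min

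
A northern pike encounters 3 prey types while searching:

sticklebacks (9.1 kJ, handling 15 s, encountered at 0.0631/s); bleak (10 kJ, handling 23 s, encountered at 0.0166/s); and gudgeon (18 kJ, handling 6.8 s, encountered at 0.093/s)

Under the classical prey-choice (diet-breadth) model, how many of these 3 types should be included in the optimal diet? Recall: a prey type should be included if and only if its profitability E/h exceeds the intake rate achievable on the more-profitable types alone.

Rank by E/h (kJ/s): gudgeon 2.65, sticklebacks 0.607, bleak 0.435. Include each in turn until the next type's E/h falls below the running intake rate.
Rate on top 1: 1.025. sticklebacks: 0.607 < 1.025 → exclude; stop.
Optimal diet: gudgeon — 1 of 3 types.

1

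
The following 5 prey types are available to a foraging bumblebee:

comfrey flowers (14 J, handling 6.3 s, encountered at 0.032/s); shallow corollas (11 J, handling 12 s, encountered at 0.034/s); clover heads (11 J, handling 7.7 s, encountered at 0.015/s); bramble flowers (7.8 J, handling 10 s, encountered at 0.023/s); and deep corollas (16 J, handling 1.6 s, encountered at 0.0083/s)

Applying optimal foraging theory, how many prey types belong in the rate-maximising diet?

Rank by E/h (J/s): deep corollas 10, comfrey flowers 2.22, clover heads 1.43, shallow corollas 0.917, bramble flowers 0.78. Include each in turn until the next type's E/h falls below the running intake rate.
Rate on top 1: 0.1311. comfrey flowers: 2.22 > 0.1311 → include.
Rate on top 2: 0.4781. clover heads: 1.43 > 0.4781 → include.
Rate on top 3: 0.5606. shallow corollas: 0.917 > 0.5606 → include.
Rate on top 4: 0.6442. bramble flowers: 0.78 > 0.6442 → include.
Optimal diet: deep corollas, comfrey flowers, clover heads, shallow corollas, bramble flowers — 5 of 5 types.

5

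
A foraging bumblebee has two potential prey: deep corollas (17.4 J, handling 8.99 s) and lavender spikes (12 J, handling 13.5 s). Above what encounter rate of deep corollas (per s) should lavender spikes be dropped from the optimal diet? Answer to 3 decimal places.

The zero-one rule: include lavender spikes iff E₂/h₂ > λE₁/(1+λh₁). Equality gives the switch point.
λE₁h₂ = E₂ + λE₂h₁ ⇒ λ = E₂/(E₁h₂ − E₂h₁) = 12/(234.9 − 107.9) = 0.09447 per s.

0.094 per s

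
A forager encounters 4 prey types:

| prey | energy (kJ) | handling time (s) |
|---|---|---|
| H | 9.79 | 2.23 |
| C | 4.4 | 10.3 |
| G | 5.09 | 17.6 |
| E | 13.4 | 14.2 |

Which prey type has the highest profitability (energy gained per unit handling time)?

In descending order of E/h:
H: 9.79/2.23 = 4.39 kJ/s
E: 13.4/14.2 = 0.944 kJ/s
C: 4.4/10.3 = 0.427 kJ/s
G: 5.09/17.6 = 0.289 kJ/s

H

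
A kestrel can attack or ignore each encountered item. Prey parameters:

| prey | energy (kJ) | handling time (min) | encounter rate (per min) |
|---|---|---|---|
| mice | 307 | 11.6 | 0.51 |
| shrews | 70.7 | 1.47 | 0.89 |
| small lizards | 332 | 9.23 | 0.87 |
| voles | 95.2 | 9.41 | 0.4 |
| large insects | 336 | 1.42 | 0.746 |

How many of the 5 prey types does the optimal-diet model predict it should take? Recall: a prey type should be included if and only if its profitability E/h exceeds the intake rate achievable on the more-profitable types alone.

1

E/h in descending order: large insects 237, shrews 48.1, small lizards 36, mice 26.5, voles 10.1 kJ/min. The optimal diet is the largest prefix of this list for which every included type satisfies E_i/h_i > R on the types above it.
Rate on top 1: 121.7. shrews: 48.1 < 121.7 → exclude; stop.
Optimal diet: large insects — 1 of 5 types.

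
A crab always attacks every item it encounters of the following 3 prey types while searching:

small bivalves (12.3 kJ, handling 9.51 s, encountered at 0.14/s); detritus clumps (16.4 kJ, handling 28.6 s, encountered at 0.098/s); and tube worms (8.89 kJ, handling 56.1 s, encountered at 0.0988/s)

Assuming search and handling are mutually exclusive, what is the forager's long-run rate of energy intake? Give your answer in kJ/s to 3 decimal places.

0.394 kJ/s

Energy encountered per unit search time: 0.14×12.3 + 0.098×16.4 + 0.0988×8.89 = 4.208 kJ/s.
Handling time per unit search time: 0.14×9.51 + 0.098×28.6 + 0.0988×56.1 = 9.677.
Rate = 4.208/(1 + 9.677) = 0.3941 kJ/s.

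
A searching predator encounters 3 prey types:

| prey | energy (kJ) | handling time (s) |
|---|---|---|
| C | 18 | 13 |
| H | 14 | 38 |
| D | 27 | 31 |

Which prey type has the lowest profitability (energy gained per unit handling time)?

H

Profitability E/h (kJ/s): C = 18/13 = 1.38, H = 14/38 = 0.368, D = 27/31 = 0.871.
Ranked: C > D > H.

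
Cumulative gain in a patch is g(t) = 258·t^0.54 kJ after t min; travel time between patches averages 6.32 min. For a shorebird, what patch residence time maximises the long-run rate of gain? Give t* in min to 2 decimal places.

Maximise g(t)/(T+t): set derivative to zero → g'(t)(T+t) = g(t).
g'(t) = 0.54·258·t^-0.46. Setting 0.54·258·t^-0.46 = 258·t^0.54/(6.32+t) gives 0.54(6.32+t) = t, so 0.46·t = 0.54×6.32.
t* = 0.54×6.32/0.46 = 7.419 min.

7.42 min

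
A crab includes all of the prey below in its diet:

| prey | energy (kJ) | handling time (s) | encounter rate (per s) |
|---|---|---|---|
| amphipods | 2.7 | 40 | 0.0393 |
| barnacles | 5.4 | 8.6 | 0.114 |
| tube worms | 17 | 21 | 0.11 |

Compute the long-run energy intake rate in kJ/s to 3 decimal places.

0.442 kJ/s

R = (0.0393×2.7 + 0.114×5.4 + 0.11×17) / (1 + 0.0393×40 + 0.114×8.6 + 0.11×21) = 2.592/5.862 = 0.4421 kJ/s.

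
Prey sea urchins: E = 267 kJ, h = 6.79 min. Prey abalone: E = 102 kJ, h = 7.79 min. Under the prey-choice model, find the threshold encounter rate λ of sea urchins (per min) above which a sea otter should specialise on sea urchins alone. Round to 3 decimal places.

The zero-one rule: include abalone iff E₂/h₂ > λE₁/(1+λh₁). Equality gives the switch point.
λE₁h₂ = E₂ + λE₂h₁ ⇒ λ = E₂/(E₁h₂ − E₂h₁) = 102/(2080 − 692.6) = 0.07352 per min.

0.074 per min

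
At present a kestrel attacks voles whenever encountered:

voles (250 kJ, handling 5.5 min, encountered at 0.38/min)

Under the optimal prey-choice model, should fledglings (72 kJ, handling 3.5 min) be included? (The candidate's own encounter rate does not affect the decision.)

No

On voles alone, R = ΣλE/(1+Σλh) = 95/3.09 = 30.74 kJ/min.
Profitability of fledglings: 72/3.5 = 20.57 kJ/min.
Since 20.57 < R, time spent handling fledglings is better spent searching.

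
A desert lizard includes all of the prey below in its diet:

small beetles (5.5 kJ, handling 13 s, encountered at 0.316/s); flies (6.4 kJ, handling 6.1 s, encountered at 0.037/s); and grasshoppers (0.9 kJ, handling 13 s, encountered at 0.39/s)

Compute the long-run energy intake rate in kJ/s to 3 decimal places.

0.224 kJ/s

R = Σλ_iE_i / (1 + Σλ_ih_i)
Numerator: 0.316×5.5 + 0.037×6.4 + 0.39×0.9 = 2.326
Denominator: 1 + 0.316×13 + 0.037×6.1 + 0.39×13 = 10.4
R = 2.326/10.4 = 0.2236 kJ/s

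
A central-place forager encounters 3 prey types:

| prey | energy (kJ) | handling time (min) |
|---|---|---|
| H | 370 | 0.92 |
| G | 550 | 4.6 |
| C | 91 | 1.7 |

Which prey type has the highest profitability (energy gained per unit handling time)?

Profitability E/h (kJ/min): H = 370/0.92 = 402, G = 550/4.6 = 120, C = 91/1.7 = 53.5.
Ranked: H > G > C.

H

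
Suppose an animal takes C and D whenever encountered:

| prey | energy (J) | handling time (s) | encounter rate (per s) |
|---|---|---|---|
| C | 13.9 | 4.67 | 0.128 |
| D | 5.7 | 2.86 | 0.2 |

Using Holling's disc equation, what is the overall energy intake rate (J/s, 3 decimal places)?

1.345 J/s

R = Σλ_iE_i / (1 + Σλ_ih_i)
Numerator: 0.128×13.9 + 0.2×5.7 = 2.919
Denominator: 1 + 0.128×4.67 + 0.2×2.86 = 2.17
R = 2.919/2.17 = 1.345 J/s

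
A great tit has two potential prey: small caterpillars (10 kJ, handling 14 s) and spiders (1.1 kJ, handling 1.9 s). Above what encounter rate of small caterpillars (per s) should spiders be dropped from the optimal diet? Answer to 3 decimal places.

The zero-one rule: include spiders iff E₂/h₂ > λE₁/(1+λh₁). Equality gives the switch point.
λE₁h₂ = E₂ + λE₂h₁ ⇒ λ = E₂/(E₁h₂ − E₂h₁) = 1.1/(19 − 15.4) = 0.3056 per s.

0.306 per s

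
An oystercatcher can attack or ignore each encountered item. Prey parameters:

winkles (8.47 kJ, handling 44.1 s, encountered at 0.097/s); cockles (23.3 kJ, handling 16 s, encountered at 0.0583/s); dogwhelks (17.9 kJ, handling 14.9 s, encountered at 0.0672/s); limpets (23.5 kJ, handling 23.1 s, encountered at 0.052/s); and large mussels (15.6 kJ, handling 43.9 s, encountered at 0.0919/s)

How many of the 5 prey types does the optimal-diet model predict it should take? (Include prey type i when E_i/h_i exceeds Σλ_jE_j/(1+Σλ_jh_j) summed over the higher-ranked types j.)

E/h in descending order: cockles 1.46, dogwhelks 1.2, limpets 1.02, large mussels 0.355, winkles 0.192 kJ/s. The optimal diet is the largest prefix of this list for which every included type satisfies E_i/h_i > R on the types above it.
Rate on top 1: 0.7028. dogwhelks: 1.2 > 0.7028 → include.
Rate on top 2: 0.8729. limpets: 1.02 > 0.8729 → include.
Rate on top 3: 0.9149. large mussels: 0.355 < 0.9149 → exclude; stop.
Optimal diet: cockles, dogwhelks, limpets — 3 of 5 types.

3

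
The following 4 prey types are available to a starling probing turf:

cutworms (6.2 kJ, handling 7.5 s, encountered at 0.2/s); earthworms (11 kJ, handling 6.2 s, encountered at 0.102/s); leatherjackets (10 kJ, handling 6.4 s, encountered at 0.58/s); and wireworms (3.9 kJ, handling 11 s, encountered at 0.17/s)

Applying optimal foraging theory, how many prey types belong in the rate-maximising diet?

2

Rank by E/h (kJ/s): earthworms 1.77, leatherjackets 1.56, cutworms 0.827, wireworms 0.355. Include each in turn until the next type's E/h falls below the running intake rate.
Rate on top 1: 0.6873. leatherjackets: 1.56 > 0.6873 → include.
Rate on top 2: 1.295. cutworms: 0.827 < 1.295 → exclude; stop.
Optimal diet: earthworms, leatherjackets — 2 of 4 types.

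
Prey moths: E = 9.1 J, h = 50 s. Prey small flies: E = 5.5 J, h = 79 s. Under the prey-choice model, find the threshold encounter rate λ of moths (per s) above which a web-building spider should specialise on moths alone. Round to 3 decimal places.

0.012 per s

The zero-one rule: include small flies iff E₂/h₂ > λE₁/(1+λh₁). Equality gives the switch point.
λE₁h₂ = E₂ + λE₂h₁ ⇒ λ = E₂/(E₁h₂ − E₂h₁) = 5.5/(718.9 − 275) = 0.01239 per s.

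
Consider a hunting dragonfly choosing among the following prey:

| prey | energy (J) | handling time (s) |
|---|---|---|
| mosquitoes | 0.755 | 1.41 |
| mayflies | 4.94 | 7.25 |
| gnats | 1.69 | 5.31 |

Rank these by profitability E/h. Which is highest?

mayflies

Profitability E/h (J/s): mosquitoes = 0.755/1.41 = 0.535, mayflies = 4.94/7.25 = 0.681, gnats = 1.69/5.31 = 0.318.
Ranked: mayflies > mosquitoes > gnats.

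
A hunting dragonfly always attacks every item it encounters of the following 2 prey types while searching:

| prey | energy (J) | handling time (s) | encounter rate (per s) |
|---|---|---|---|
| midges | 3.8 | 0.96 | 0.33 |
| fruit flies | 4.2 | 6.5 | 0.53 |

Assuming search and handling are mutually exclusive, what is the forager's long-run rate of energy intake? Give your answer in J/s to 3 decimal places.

R = Σλ_iE_i / (1 + Σλ_ih_i)
Numerator: 0.33×3.8 + 0.53×4.2 = 3.48
Denominator: 1 + 0.33×0.96 + 0.53×6.5 = 4.762
R = 3.48/4.762 = 0.7308 J/s

0.731 J/s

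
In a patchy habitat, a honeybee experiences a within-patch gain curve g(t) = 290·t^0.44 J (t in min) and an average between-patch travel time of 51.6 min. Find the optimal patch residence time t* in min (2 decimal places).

Optimal t* satisfies g'(t*) = g(t*)/(T + t*).
g'(t) = 0.44·290·t^-0.56. Setting 0.44·290·t^-0.56 = 290·t^0.44/(51.6+t) gives 0.44(51.6+t) = t, so 0.56·t = 0.44×51.6.
t* = 0.44×51.6/0.56 = 40.54 min.

40.54 min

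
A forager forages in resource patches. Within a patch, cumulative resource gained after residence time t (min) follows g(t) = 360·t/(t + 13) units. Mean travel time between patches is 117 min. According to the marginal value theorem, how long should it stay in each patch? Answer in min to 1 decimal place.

Optimal t* satisfies g'(t*) = g(t*)/(T + t*).
g'(t) = 360·13/(t + 13)². Setting 360·13/(t+13)² = 360t/[(t+13)(117+t)] gives 13(117+t) = t(t+13), so t² = 13×117 = 1521.
t* = √1521 = 39 min.

39.0 min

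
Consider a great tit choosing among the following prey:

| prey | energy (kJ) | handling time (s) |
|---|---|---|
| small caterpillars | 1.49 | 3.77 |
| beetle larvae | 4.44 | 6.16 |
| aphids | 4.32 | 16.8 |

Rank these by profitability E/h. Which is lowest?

aphids

In descending order of E/h:
beetle larvae: 4.44/6.16 = 0.721 kJ/s
small caterpillars: 1.49/3.77 = 0.395 kJ/s
aphids: 4.32/16.8 = 0.257 kJ/s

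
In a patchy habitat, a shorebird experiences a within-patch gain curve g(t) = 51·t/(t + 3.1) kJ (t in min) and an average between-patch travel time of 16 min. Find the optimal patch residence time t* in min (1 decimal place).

Optimal t* satisfies g'(t*) = g(t*)/(T + t*).
g'(t) = 51·3.1/(t + 3.1)². Setting 51·3.1/(t+3.1)² = 51t/[(t+3.1)(16+t)] gives 3.1(16+t) = t(t+3.1), so t² = 3.1×16 = 49.6.
t* = √49.6 = 7.043 min.

7.0 min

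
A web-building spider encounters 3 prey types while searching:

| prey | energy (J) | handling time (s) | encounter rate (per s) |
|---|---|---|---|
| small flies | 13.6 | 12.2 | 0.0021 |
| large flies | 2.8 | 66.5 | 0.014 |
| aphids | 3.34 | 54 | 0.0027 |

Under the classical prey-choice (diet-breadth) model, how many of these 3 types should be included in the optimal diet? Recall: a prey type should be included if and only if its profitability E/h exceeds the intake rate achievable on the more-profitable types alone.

Profitabilities (E/h, J/s): small flies 1.11, aphids 0.0619, large flies 0.0421. Add prey in this order while the next type's profitability exceeds the intake rate on those already taken.
Rate on top 1: 0.02785. aphids: 0.0619 > 0.02785 → include.
Rate on top 2: 0.03208. large flies: 0.0421 > 0.03208 → include.
Optimal diet: small flies, aphids, large flies — 3 of 3 types.

3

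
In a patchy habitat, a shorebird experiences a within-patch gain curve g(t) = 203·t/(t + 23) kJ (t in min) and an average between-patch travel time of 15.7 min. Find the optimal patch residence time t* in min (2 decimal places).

Maximise g(t)/(T+t): set derivative to zero → g'(t)(T+t) = g(t).
g'(t) = 203·23/(t + 23)². Setting 203·23/(t+23)² = 203t/[(t+23)(15.7+t)] gives 23(15.7+t) = t(t+23), so t² = 23×15.7 = 361.1.
t* = √361.1 = 19 min.

19.00 min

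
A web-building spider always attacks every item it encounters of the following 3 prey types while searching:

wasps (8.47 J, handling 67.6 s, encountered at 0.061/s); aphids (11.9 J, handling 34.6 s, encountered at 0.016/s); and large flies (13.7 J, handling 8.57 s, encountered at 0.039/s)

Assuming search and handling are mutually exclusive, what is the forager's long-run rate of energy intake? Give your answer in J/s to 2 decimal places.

0.21 J/s

Energy encountered per unit search time: 0.061×8.47 + 0.016×11.9 + 0.039×13.7 = 1.241 J/s.
Handling time per unit search time: 0.061×67.6 + 0.016×34.6 + 0.039×8.57 = 5.011.
Rate = 1.241/(1 + 5.011) = 0.2065 J/s.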